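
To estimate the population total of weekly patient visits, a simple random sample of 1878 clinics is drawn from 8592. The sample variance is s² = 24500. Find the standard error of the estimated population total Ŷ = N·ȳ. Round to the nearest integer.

Var(Ŷ) = N²·Var(ȳ) = N²·(1 − n/N)·s²/n.
f = 1878/8592 = 0.21857542; Var(ȳ) = 0.78142458·24500/1878 = 10.194304.
Var(Ŷ) = 8592² · 10.194304 = 7.5256864 × 10^8.
SE(Ŷ) = √(7.5256864 × 10^8) = 27433.

27433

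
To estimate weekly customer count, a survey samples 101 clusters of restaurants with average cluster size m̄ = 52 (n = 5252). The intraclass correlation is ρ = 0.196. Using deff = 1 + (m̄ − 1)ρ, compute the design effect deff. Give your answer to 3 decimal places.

deff = 1 + (52 − 1)·0.196 = 1 + 9.996 = 10.996.

10.996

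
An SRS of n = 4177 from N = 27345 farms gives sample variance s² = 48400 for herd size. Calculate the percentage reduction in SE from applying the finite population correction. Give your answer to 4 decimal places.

f = n/N = 4177/27345 = 0.15275187.
SE_no-fpc = √(s²/n) = 3.404007; SE_fpc = √((1−f)s²/n) = 3.1332551.
Ratio = √(1−f) = 0.92046082. Reduction = 100·(1 − 0.92046082) = 7.9539%.

7.9539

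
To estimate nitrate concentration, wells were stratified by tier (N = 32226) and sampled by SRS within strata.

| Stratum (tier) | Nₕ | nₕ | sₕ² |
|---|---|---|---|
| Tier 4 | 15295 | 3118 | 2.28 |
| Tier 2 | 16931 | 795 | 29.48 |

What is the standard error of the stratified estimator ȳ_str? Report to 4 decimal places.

Var(ȳ_str) = Σₕ Wₕ²(1 − fₕ)sₕ²/nₕ with Wₕ = Nₕ/N, N = 32226.
Tier 4: Wₕ = 0.47461677; term = 0.47461677²·(1 − 0.20385747)·2.28/3118 = 1.3114016 × 10^-4.
Tier 2: Wₕ = 0.52538323; term = 0.52538323²·(1 − 0.04695529)·29.48/795 = 0.0097549723.
Sum = 0.0098861125.
SE = √(0.0098861125) = 0.0994.

0.0994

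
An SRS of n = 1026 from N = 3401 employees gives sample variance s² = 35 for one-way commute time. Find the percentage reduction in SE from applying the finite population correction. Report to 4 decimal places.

16.4342

f = n/N = 1026/3401 = 0.30167598.
SE_no-fpc = √(s²/n) = 0.18469721; SE_fpc = √((1−f)s²/n) = 0.15434367.
Ratio = √(1−f) = 0.83565784. Reduction = 100·(1 − 0.83565784) = 16.4342%.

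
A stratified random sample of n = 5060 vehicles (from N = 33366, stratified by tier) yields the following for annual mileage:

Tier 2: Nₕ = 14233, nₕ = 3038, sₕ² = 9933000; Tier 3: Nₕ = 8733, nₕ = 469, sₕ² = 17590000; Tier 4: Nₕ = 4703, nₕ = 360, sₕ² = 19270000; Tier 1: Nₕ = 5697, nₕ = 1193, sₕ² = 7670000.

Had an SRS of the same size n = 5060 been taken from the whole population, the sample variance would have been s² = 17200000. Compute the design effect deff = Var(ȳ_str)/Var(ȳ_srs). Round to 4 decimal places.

1.3973

Var(ȳ_str) = Σ Wₕ²(1−fₕ)sₕ²/nₕ with Wₕ = Nₕ/33366:
  Tier 2: (14233/33366)²·(1−3038/14233)·9933000/3038 = 467.95589
  Tier 3: (8733/33366)²·(1−469/8733)·17590000/469 = 2431.2996
  Tier 4: (4703/33366)²·(1−360/4703)·19270000/360 = 982.05482
  Tier 1: (5697/33366)²·(1−1193/5697)·7670000/1193 = 148.18056
  → Var(ȳ_str) = 4029.4909.
Var(ȳ_srs) = (1 − 5060/33366)·17200000/5060 = 2883.7147.
deff = 4029.4909 / 2883.7147 = 1.3973.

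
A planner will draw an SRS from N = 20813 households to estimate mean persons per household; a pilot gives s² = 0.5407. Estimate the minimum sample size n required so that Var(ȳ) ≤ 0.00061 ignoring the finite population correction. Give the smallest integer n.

887

Without fpc, n₀ = s²/D = 0.5407/0.00061 = 886.3934.
Rounding up, n = 887.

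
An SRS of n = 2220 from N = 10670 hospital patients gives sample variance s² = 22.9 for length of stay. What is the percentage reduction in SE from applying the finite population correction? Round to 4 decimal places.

11.0090

f = n/N = 2220/10670 = 0.20805998.
SE_no-fpc = √(s²/n) = 0.10156434; SE_fpc = √((1−f)s²/n) = 0.090383135.
Ratio = √(1−f) = 0.88991012. Reduction = 100·(1 − 0.88991012) = 11.0090%.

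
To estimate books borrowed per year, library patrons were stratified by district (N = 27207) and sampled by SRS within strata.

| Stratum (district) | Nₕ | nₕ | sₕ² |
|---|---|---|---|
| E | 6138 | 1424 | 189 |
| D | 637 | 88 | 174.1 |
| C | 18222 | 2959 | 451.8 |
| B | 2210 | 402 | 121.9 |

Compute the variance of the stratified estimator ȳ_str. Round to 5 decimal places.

Var(ȳ_str) = Σₕ Wₕ²(1 − fₕ)sₕ²/nₕ with Wₕ = Nₕ/N, N = 27207.
E: Wₕ = 0.22560370; term = 0.22560370²·(1 − 0.23199739)·189/1424 = 0.0051880836.
D: Wₕ = 0.02341309; term = 0.02341309²·(1 − 0.13814757)·174.1/88 = 9.3468778 × 10^-4.
C: Wₕ = 0.66975411; term = 0.66975411²·(1 − 0.16238613)·451.8/2959 = 0.057368817.
B: Wₕ = 0.08122910; term = 0.08122910²·(1 − 0.18190045)·121.9/402 = 0.0016368431.
Sum = 0.065128431.

0.06513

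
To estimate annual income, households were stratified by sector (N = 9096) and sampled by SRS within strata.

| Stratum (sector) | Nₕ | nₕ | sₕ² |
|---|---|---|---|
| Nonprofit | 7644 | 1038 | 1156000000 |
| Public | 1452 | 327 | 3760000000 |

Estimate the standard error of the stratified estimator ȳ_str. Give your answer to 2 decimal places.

952.22

Var(ȳ_str) = Σₕ Wₕ²(1 − fₕ)sₕ²/nₕ with Wₕ = Nₕ/N, N = 9096.
Nonprofit: Wₕ = 0.84036939; term = 0.84036939²·(1 − 0.13579278)·1156000000/1038 = 679702.43.
Public: Wₕ = 0.15963061; term = 0.15963061²·(1 − 0.22520661)·3760000000/327 = 227016.97.
Sum = 906719.4.
SE = √(906719.4) = 952.22.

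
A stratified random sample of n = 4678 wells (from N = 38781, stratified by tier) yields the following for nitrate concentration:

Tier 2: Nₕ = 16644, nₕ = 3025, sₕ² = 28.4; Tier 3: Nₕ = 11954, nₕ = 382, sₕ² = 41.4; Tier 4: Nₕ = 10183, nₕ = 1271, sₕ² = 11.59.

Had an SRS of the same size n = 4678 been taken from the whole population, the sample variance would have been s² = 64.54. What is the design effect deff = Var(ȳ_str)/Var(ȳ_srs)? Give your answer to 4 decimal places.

0.9836

Var(ȳ_str) = Σ Wₕ²(1−fₕ)sₕ²/nₕ with Wₕ = Nₕ/38781:
  Tier 2: (16644/38781)²·(1−3025/16644)·28.4/3025 = 0.0014150047
  Tier 3: (11954/38781)²·(1−382/11954)·41.4/382 = 0.0099682896
  Tier 4: (10183/38781)²·(1−1271/10183)·11.59/1271 = 5.5023828 × 10^-4
  → Var(ȳ_str) = 0.011933533.
Var(ȳ_srs) = (1 − 4678/38781)·64.54/4678 = 0.012132277.
deff = 0.011933533 / 0.012132277 = 0.9836.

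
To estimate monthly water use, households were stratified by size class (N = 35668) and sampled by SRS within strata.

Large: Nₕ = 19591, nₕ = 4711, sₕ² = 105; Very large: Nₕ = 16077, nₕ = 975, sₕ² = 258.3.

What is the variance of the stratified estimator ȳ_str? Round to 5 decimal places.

Var(ȳ_str) = Σₕ Wₕ²(1 − fₕ)sₕ²/nₕ with Wₕ = Nₕ/N, N = 35668.
Large: Wₕ = 0.54925984; term = 0.54925984²·(1 − 0.24046756)·105/4711 = 0.0051071453.
Very large: Wₕ = 0.45074016; term = 0.45074016²·(1 − 0.06064564)·258.3/975 = 0.050559381.
Sum = 0.055666526.

0.05567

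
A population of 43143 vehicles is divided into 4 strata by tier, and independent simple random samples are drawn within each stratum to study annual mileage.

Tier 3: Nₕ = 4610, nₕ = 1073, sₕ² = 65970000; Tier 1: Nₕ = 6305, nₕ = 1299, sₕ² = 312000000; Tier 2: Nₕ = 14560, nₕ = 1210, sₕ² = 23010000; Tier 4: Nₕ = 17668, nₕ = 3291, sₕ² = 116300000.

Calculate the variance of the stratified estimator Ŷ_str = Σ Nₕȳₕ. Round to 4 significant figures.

Var(Ŷ_str) = Σₕ Nₕ²(1 − fₕ)sₕ²/nₕ.
Tier 3: 4610²·(1 − 1073/4610)·65970000/1073 = 1.0024962 × 10^12.
Tier 1: 6305²·(1 − 1299/6305)·312000000/1299 = 7.5809107 × 10^12.
Tier 2: 14560²·(1 − 1210/14560)·23010000/1210 = 3.6963568 × 10^12.
Tier 4: 17668²·(1 − 3291/17668)·116300000/3291 = 8.9765095 × 10^12.
Sum = 2.1256273 × 10^13.

2.126 × 10^13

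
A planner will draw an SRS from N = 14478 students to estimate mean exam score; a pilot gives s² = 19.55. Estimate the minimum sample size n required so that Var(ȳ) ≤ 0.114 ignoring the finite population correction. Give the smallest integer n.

172

Without fpc, n₀ = s²/D = 19.55/0.114 = 171.4912.
Rounding up, n = 172.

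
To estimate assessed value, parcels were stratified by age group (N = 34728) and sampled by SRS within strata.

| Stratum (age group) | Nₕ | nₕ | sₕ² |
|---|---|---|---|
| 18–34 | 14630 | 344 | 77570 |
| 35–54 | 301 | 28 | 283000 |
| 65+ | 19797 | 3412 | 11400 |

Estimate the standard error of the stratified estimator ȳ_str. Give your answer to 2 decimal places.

6.38

Var(ȳ_str) = Σₕ Wₕ²(1 − fₕ)sₕ²/nₕ with Wₕ = Nₕ/N, N = 34728.
18–34: Wₕ = 0.42127390; term = 0.42127390²·(1 − 0.02351333)·77570/344 = 39.07786.
35–54: Wₕ = 0.00866736; term = 0.00866736²·(1 − 0.09302326)·283000/28 = 0.68864913.
65+: Wₕ = 0.57005874; term = 0.57005874²·(1 − 0.17234935)·11400/3412 = 0.89863248.
Sum = 40.665142.
SE = √(40.665142) = 6.38.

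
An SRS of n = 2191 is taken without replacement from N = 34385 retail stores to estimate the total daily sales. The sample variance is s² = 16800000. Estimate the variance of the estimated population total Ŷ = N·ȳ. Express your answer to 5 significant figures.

8.4881 × 10^12

Var(Ŷ) = N²·Var(ȳ) = N²·(1 − n/N)·s²/n.
f = 2191/34385 = 0.06371965; Var(ȳ) = 0.93628035·16800000/2191 = 7179.1465.
Var(Ŷ) = 34385² · 7179.1465 = 8.4881075 × 10^12.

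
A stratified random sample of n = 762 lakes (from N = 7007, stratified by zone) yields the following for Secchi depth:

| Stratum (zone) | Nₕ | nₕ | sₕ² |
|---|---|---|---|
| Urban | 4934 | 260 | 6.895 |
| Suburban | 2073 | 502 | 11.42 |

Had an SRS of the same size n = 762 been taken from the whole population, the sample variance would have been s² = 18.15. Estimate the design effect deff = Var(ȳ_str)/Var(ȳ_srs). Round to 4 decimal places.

Var(ȳ_str) = Σ Wₕ²(1−fₕ)sₕ²/nₕ with Wₕ = Nₕ/7007:
  Urban: (4934/7007)²·(1−260/4934)·6.895/260 = 0.01245617
  Suburban: (2073/7007)²·(1−502/2073)·11.42/502 = 0.0015089458
  → Var(ȳ_str) = 0.013965116.
Var(ȳ_srs) = (1 − 762/7007)·18.15/762 = 0.021228631.
deff = 0.013965116 / 0.021228631 = 0.6578.

0.6578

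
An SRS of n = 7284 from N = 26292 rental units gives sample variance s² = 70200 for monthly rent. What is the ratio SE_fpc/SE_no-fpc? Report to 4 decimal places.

0.8503

f = n/N = 7284/26292 = 0.27704245.
SE_no-fpc = √(s²/n) = 3.1044423; SE_fpc = √((1−f)s²/n) = 2.6396114.
Ratio = √(1−f) = 0.85026911.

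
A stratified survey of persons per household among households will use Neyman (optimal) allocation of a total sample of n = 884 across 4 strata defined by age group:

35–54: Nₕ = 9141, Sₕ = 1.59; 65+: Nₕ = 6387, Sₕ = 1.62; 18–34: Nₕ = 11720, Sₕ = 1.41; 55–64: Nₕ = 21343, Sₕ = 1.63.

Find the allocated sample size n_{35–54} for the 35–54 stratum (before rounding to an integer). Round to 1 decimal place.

168.6

Neyman allocation: nₕ = n·NₕSₕ / Σⱼ NⱼSⱼ.
Σ NⱼSⱼ = 9141·1.59 + 6387·1.62 + 11720·1.41 + 21343·1.63 = 76195.42.
n_{35–54} = 884·9141·1.59 / 76195.42 = 168.6.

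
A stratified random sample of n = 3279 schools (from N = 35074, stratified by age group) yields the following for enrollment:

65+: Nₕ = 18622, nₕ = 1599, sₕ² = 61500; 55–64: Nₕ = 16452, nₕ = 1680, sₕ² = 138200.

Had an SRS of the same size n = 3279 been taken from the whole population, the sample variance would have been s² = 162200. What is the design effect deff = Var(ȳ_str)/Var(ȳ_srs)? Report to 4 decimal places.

0.5834

Var(ȳ_str) = Σ Wₕ²(1−fₕ)sₕ²/nₕ with Wₕ = Nₕ/35074:
  65+: (18622/35074)²·(1−1599/18622)·61500/1599 = 9.9110229
  55–64: (16452/35074)²·(1−1680/16452)·138200/1680 = 16.251227
  → Var(ȳ_str) = 26.16225.
Var(ȳ_srs) = (1 − 3279/35074)·162200/3279 = 44.841793.
deff = 26.16225 / 44.841793 = 0.5834.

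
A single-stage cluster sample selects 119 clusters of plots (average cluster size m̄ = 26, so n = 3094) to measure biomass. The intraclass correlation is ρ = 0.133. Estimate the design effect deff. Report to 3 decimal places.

4.325

deff = 1 + (26 − 1)·0.133 = 1 + 3.325 = 4.325.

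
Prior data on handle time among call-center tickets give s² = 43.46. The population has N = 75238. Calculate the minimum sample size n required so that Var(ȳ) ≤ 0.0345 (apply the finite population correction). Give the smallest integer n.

Without fpc, n₀ = s²/D = 43.46/0.0345 = 1259.7101.
With fpc, (1 − n/N)·s²/n ≤ D requires n ≥ n₀/(1 + n₀/N) = 1259.7101/(1 + 1259.7101/75238) = 1238.9661.
Rounding up, n = 1239.

1239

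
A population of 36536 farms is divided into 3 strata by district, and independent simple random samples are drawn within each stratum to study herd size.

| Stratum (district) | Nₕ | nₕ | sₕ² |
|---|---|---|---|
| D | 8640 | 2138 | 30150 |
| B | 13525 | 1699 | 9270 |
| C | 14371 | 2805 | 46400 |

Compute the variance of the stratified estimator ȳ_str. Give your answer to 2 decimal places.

3.31

Var(ȳ_str) = Σₕ Wₕ²(1 − fₕ)sₕ²/nₕ with Wₕ = Nₕ/N, N = 36536.
D: Wₕ = 0.23647909; term = 0.23647909²·(1 − 0.24745370)·30150/2138 = 0.59346939.
B: Wₕ = 0.37018283; term = 0.37018283²·(1 − 0.12561922)·9270/1699 = 0.65376175.
C: Wₕ = 0.39333808; term = 0.39333808²·(1 − 0.19518475)·46400/2805 = 2.0597442.
Sum = 3.3069753.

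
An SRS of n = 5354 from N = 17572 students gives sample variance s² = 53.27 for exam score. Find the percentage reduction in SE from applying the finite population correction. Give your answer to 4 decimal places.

f = n/N = 5354/17572 = 0.30468928.
SE_no-fpc = √(s²/n) = 0.099747533; SE_fpc = √((1−f)s²/n) = 0.083174774.
Ratio = √(1−f) = 0.83385294. Reduction = 100·(1 − 0.83385294) = 16.6147%.

16.6147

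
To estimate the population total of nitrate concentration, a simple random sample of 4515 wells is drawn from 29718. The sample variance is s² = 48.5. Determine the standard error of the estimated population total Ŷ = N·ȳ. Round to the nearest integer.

2836

Var(Ŷ) = N²·Var(ȳ) = N²·(1 − n/N)·s²/n.
f = 4515/29718 = 0.15192812; Var(ȳ) = 0.84807188·48.5/4515 = 0.0091099637.
Var(Ŷ) = 29718² · 0.0091099637 = 8.0455512 × 10^6.
SE(Ŷ) = √(8.0455512 × 10^6) = 2836.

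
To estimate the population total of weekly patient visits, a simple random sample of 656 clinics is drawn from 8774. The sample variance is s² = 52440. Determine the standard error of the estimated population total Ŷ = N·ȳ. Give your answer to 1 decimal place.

Var(Ŷ) = N²·Var(ȳ) = N²·(1 − n/N)·s²/n.
f = 656/8774 = 0.07476636; Var(ȳ) = 0.92523364·52440/656 = 73.962275.
Var(Ŷ) = 8774² · 73.962275 = 5.6938434 × 10^9.
SE(Ŷ) = √(5.6938434 × 10^9) = 75457.6.

75457.6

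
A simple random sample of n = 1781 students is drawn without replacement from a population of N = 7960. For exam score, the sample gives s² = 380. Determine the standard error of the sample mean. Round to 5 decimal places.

0.40697

Under SRS without replacement, Var(ȳ) = (1 − f)·s²/n with f = n/N = 1781/7960 = 0.22374372.
Var(ȳ) = (1 − 0.22374372)·380/1781 = 0.77625628·0.21336328 = 0.16562459.
SE(ȳ) = √(0.16562459) = 0.40697.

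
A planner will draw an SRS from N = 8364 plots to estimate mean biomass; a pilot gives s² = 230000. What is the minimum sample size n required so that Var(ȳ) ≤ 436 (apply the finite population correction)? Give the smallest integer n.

Without fpc, n₀ = s²/D = 230000/436 = 527.5229.
With fpc, (1 − n/N)·s²/n ≤ D requires n ≥ n₀/(1 + n₀/N) = 527.5229/(1 + 527.5229/8364) = 496.2256.
Rounding up, n = 497.

497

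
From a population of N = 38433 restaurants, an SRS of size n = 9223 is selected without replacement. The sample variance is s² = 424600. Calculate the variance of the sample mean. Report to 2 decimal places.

34.99

Under SRS without replacement, Var(ȳ) = (1 − f)·s²/n with f = n/N = 9223/38433 = 0.23997606.
Var(ȳ) = (1 − 0.23997606)·424600/9223 = 0.76002394·46.037081 = 34.989284.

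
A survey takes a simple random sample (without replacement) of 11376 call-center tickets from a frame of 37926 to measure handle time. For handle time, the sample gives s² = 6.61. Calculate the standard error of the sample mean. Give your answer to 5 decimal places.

Under SRS without replacement, Var(ȳ) = (1 − f)·s²/n with f = n/N = 11376/37926 = 0.29995254.
Var(ȳ) = (1 − 0.29995254)·6.61/11376 = 0.70004746·5.8104782 × 10^-4 = 4.0676105 × 10^-4.
SE(ȳ) = √(4.0676105 × 10^-4) = 0.02017.

0.02017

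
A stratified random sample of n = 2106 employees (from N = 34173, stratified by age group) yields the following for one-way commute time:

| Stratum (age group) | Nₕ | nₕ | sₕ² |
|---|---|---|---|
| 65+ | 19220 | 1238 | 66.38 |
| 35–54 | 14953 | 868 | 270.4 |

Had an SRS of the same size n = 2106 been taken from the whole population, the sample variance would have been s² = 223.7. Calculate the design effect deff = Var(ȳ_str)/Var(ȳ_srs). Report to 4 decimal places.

Var(ȳ_str) = Σ Wₕ²(1−fₕ)sₕ²/nₕ with Wₕ = Nₕ/34173:
  65+: (19220/34173)²·(1−1238/19220)·66.38/1238 = 0.015868715
  35–54: (14953/34173)²·(1−868/14953)·270.4/868 = 0.05618313
  → Var(ȳ_str) = 0.072051845.
Var(ȳ_srs) = (1 − 2106/34173)·223.7/2106 = 0.099674219.
deff = 0.072051845 / 0.099674219 = 0.7229.

0.7229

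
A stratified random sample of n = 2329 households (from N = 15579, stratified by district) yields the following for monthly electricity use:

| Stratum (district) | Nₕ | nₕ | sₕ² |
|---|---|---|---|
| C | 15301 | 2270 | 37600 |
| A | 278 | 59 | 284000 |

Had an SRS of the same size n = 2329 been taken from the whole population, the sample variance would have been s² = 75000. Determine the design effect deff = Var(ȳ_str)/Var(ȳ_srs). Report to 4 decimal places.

0.5409

Var(ȳ_str) = Σ Wₕ²(1−fₕ)sₕ²/nₕ with Wₕ = Nₕ/15579:
  C: (15301/15579)²·(1−2270/15301)·37600/2270 = 13.607564
  A: (278/15579)²·(1−59/278)·284000/59 = 1.2074693
  → Var(ȳ_str) = 14.815033.
Var(ȳ_srs) = (1 − 2329/15579)·75000/2329 = 27.388489.
deff = 14.815033 / 27.388489 = 0.5409.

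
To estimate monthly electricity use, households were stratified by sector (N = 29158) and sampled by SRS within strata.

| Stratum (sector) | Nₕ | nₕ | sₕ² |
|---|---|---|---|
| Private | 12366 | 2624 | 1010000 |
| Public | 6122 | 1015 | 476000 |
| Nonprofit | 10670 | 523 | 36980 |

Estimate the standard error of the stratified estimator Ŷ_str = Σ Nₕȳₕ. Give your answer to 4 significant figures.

262100

Var(Ŷ_str) = Σₕ Nₕ²(1 − fₕ)sₕ²/nₕ.
Private: 12366²·(1 − 2624/12366)·1010000/2624 = 4.6369767 × 10^10.
Public: 6122²·(1 − 1015/6122)·476000/1015 = 1.4662232 × 10^10.
Nonprofit: 10670²·(1 − 523/10670)·36980/523 = 7.6553896 × 10^9.
Sum = 6.8687389 × 10^10.
SE = √(6.8687389 × 10^10) = 262100.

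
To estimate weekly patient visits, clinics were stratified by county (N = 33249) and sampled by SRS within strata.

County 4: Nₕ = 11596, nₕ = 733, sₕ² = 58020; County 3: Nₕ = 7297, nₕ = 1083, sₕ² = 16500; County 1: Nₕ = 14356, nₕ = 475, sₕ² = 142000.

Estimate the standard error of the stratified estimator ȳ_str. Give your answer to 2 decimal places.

Var(ȳ_str) = Σₕ Wₕ²(1 − fₕ)sₕ²/nₕ with Wₕ = Nₕ/N, N = 33249.
County 4: Wₕ = 0.34876237; term = 0.34876237²·(1 − 0.06321145)·58020/733 = 9.0193359.
County 3: Wₕ = 0.21946525; term = 0.21946525²·(1 − 0.14841716)·16500/1083 = 0.62490487.
County 1: Wₕ = 0.43177238; term = 0.43177238²·(1 − 0.03308721)·142000/475 = 53.887962.
Sum = 63.532203.
SE = √(63.532203) = 7.97.

7.97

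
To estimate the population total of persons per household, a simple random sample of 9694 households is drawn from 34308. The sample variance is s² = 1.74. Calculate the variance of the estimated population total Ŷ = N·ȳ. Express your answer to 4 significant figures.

151600

Var(Ŷ) = N²·Var(ȳ) = N²·(1 − n/N)·s²/n.
f = 9694/34308 = 0.28255800; Var(ȳ) = 0.71744200·1.74/9694 = 1.2877544 × 10^-4.
Var(Ŷ) = 34308² · (1.2877544 × 10^-4) = 151573.7.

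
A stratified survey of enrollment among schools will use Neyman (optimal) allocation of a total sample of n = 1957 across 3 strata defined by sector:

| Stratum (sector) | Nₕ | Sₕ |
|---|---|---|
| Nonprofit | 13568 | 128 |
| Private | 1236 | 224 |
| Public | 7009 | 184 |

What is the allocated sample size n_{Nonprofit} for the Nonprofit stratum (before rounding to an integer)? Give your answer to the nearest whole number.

1029

Neyman allocation: nₕ = n·NₕSₕ / Σⱼ NⱼSⱼ.
Σ NⱼSⱼ = 13568·128 + 1236·224 + 7009·184 = 3.303224 × 10^6.
n_{Nonprofit} = 1957·13568·128 / (3.303224 × 10^6) = 1029.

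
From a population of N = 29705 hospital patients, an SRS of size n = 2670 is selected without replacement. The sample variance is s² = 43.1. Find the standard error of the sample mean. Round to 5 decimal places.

0.12121

Under SRS without replacement, Var(ȳ) = (1 − f)·s²/n with f = n/N = 2670/29705 = 0.08988386.
Var(ȳ) = (1 − 0.08988386)·43.1/2670 = 0.91011614·0.016142322 = 0.014691388.
SE(ȳ) = √(0.014691388) = 0.12121.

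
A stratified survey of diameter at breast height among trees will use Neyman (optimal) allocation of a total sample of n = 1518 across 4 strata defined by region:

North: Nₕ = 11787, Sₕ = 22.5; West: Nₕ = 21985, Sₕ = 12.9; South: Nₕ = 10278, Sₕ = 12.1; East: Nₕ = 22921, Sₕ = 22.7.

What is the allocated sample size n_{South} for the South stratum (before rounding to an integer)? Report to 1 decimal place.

Neyman allocation: nₕ = n·NₕSₕ / Σⱼ NⱼSⱼ.
Σ NⱼSⱼ = 11787·22.5 + 21985·12.9 + 10278·12.1 + 22921·22.7 = 1.1934845 × 10^6.
n_{South} = 1518·10278·12.1 / (1.1934845 × 10^6) = 158.2.

158.2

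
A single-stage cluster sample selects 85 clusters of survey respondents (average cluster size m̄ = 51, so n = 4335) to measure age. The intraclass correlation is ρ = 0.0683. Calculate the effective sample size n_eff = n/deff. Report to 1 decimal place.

deff = 1 + (51 − 1)·0.0683 = 1 + 3.415 = 4.415.
n_eff = 4335 / 4.415 = 981.9.

981.9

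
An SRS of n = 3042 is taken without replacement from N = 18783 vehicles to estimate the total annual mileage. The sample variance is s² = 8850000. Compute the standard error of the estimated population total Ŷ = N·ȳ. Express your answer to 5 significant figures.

Var(Ŷ) = N²·Var(ȳ) = N²·(1 − n/N)·s²/n.
f = 3042/18783 = 0.16195496; Var(ȳ) = 0.83804504·8850000/3042 = 2438.0995.
Var(Ŷ) = 18783² · 2438.0995 = 8.6016416 × 10^11.
SE(Ŷ) = √(8.6016416 × 10^11) = 927450.

927450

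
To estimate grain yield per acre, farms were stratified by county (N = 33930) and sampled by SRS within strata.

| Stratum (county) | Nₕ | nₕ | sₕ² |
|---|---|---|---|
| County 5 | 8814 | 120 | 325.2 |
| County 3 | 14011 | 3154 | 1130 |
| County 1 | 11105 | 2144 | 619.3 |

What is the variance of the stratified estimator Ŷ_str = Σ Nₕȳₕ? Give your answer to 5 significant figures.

2.9091 × 10^8

Var(Ŷ_str) = Σₕ Nₕ²(1 − fₕ)sₕ²/nₕ.
County 5: 8814²·(1 − 120/8814)·325.2/120 = 2.0766436 × 10^8.
County 3: 14011²·(1 − 3154/14011)·1130/3154 = 5.4499903 × 10^7.
County 1: 11105²·(1 − 2144/11105)·619.3/2144 = 2.8744274 × 10^7.
Sum = 2.9090854 × 10^8.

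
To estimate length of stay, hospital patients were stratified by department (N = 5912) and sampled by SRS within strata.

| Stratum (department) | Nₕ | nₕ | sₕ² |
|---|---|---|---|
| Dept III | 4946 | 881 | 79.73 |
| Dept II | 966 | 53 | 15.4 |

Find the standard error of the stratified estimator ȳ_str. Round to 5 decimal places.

0.24370

Var(ȳ_str) = Σₕ Wₕ²(1 − fₕ)sₕ²/nₕ with Wₕ = Nₕ/N, N = 5912.
Dept III: Wₕ = 0.83660352; term = 0.83660352²·(1 − 0.17812374)·79.73/881 = 0.052058502.
Dept II: Wₕ = 0.16339648; term = 0.16339648²·(1 − 0.05486542)·15.4/53 = 0.0073320244.
Sum = 0.059390526.
SE = √(0.059390526) = 0.24370.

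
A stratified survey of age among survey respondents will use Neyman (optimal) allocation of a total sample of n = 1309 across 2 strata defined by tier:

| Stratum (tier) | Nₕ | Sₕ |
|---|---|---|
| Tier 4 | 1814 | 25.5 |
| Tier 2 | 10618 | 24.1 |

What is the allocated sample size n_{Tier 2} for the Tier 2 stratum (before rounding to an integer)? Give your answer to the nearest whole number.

Neyman allocation: nₕ = n·NₕSₕ / Σⱼ NⱼSⱼ.
Σ NⱼSⱼ = 1814·25.5 + 10618·24.1 = 302150.8.
n_{Tier 2} = 1309·10618·24.1 / 302150.8 = 1109.

1109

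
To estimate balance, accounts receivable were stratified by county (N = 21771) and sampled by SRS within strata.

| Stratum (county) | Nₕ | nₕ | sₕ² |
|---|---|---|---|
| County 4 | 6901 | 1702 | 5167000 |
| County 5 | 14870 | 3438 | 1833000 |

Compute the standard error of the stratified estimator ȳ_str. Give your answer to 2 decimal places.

Var(ȳ_str) = Σₕ Wₕ²(1 − fₕ)sₕ²/nₕ with Wₕ = Nₕ/N, N = 21771.
County 4: Wₕ = 0.31698131; term = 0.31698131²·(1 − 0.24663092)·5167000/1702 = 229.8021.
County 5: Wₕ = 0.68301869; term = 0.68301869²·(1 − 0.23120377)·1833000/3438 = 191.21987.
Sum = 421.02197.
SE = √(421.02197) = 20.52.

20.52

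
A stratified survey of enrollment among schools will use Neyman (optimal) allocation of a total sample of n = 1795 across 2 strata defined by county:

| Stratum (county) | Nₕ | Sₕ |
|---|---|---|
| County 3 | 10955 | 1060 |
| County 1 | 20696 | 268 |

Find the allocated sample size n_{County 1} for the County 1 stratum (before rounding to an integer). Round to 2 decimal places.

Neyman allocation: nₕ = n·NₕSₕ / Σⱼ NⱼSⱼ.
Σ NⱼSⱼ = 10955·1060 + 20696·268 = 1.7158828 × 10^7.
n_{County 1} = 1795·20696·268 / (1.7158828 × 10^7) = 580.23.

580.23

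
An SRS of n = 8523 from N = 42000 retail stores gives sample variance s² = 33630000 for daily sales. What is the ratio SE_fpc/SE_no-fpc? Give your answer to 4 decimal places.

0.8928

f = n/N = 8523/42000 = 0.20292857.
SE_no-fpc = √(s²/n) = 62.815553; SE_fpc = √((1−f)s²/n) = 56.081008.
Ratio = √(1−f) = 0.89278857.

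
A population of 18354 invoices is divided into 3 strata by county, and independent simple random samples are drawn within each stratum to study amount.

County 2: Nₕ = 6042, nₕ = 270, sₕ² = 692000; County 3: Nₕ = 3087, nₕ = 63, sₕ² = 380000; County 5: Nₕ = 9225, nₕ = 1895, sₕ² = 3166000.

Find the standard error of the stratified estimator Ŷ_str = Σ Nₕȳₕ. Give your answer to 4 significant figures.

Var(Ŷ_str) = Σₕ Nₕ²(1 − fₕ)sₕ²/nₕ.
County 2: 6042²·(1 − 270/6042)·692000/270 = 8.9381857 × 10^10.
County 3: 3087²·(1 − 63/3087)·380000/63 = 5.630688 × 10^10.
County 5: 9225²·(1 − 1895/9225)·3166000/1895 = 1.1297232 × 10^11.
Sum = 2.5866106 × 10^11.
SE = √(2.5866106 × 10^11) = 508600.

508600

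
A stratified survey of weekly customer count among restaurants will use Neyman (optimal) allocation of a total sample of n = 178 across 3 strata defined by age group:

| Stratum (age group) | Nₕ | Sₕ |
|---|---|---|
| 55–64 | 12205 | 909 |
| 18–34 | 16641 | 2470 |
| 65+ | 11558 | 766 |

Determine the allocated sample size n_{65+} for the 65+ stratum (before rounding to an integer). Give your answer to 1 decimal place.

25.8

Neyman allocation: nₕ = n·NₕSₕ / Σⱼ NⱼSⱼ.
Σ NⱼSⱼ = 12205·909 + 16641·2470 + 11558·766 = 6.1051043 × 10^7.
n_{65+} = 178·11558·766 / (6.1051043 × 10^7) = 25.8.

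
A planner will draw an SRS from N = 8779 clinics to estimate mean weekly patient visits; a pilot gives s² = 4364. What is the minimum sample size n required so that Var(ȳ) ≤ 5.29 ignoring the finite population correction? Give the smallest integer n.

825

Without fpc, n₀ = s²/D = 4364/5.29 = 824.9527.
Rounding up, n = 825.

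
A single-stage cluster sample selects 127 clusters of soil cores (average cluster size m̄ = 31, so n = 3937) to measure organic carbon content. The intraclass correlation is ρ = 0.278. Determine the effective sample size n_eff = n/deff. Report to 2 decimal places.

deff = 1 + (31 − 1)·0.278 = 1 + 8.34 = 9.34.
n_eff = 3937 / 9.34 = 421.52.

421.52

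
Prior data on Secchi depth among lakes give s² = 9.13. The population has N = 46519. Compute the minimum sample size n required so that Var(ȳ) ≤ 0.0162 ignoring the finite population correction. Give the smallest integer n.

Without fpc, n₀ = s²/D = 9.13/0.0162 = 563.5802.
Rounding up, n = 564.

564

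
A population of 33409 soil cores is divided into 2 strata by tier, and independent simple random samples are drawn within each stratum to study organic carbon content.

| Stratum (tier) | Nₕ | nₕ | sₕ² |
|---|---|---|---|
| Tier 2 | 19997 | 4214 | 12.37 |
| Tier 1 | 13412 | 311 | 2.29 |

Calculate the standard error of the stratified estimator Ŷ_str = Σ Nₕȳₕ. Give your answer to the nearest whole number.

Var(Ŷ_str) = Σₕ Nₕ²(1 − fₕ)sₕ²/nₕ.
Tier 2: 19997²·(1 − 4214/19997)·12.37/4214 = 926466.18.
Tier 1: 13412²·(1 − 311/13412)·2.29/311 = 1.2938177 × 10^6.
Sum = 2.2202839 × 10^6.
SE = √(2.2202839 × 10^6) = 1490.

1490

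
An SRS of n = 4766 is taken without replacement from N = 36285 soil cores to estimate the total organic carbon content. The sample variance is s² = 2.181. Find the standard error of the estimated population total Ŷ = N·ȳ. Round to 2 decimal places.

723.44

Var(Ŷ) = N²·Var(ȳ) = N²·(1 − n/N)·s²/n.
f = 4766/36285 = 0.13134904; Var(ȳ) = 0.86865096·2.181/4766 = 3.9750897 × 10^-4.
Var(Ŷ) = 36285² · (3.9750897 × 10^-4) = 523360.8.
SE(Ŷ) = √(523360.8) = 723.44.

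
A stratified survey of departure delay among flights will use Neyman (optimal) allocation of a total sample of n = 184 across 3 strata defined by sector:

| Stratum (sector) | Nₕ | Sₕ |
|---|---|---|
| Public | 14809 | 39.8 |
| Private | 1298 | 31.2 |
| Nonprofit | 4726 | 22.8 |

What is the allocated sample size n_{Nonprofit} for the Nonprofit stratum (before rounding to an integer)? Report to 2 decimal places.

Neyman allocation: nₕ = n·NₕSₕ / Σⱼ NⱼSⱼ.
Σ NⱼSⱼ = 14809·39.8 + 1298·31.2 + 4726·22.8 = 737648.6.
n_{Nonprofit} = 184·4726·22.8 / 737648.6 = 26.88.

26.88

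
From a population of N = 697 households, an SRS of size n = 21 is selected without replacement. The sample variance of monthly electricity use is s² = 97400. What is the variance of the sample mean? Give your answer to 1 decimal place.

4498.4

Under SRS without replacement, Var(ȳ) = (1 − f)·s²/n with f = n/N = 21/697 = 0.03012912.
Var(ȳ) = (1 − 0.03012912)·97400/21 = 0.96987088·4638.0952 = 4498.3535.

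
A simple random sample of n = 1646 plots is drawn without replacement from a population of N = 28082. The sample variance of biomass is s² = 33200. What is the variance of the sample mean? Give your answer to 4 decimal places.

18.9879

Under SRS without replacement, Var(ȳ) = (1 − f)·s²/n with f = n/N = 1646/28082 = 0.05861406.
Var(ȳ) = (1 − 0.05861406)·33200/1646 = 0.94138594·20.170109 = 18.987857.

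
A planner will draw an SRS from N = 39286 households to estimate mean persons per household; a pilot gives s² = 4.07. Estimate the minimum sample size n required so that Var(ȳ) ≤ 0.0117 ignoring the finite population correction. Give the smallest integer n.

348

Without fpc, n₀ = s²/D = 4.07/0.0117 = 347.8632.
Rounding up, n = 348.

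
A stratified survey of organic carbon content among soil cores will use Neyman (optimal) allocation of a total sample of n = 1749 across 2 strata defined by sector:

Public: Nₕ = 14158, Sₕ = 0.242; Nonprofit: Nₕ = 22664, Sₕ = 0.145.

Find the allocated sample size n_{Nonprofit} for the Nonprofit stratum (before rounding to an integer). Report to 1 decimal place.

Neyman allocation: nₕ = n·NₕSₕ / Σⱼ NⱼSⱼ.
Σ NⱼSⱼ = 14158·0.242 + 22664·0.145 = 6712.516.
n_{Nonprofit} = 1749·22664·0.145 / 6712.516 = 856.3.

856.3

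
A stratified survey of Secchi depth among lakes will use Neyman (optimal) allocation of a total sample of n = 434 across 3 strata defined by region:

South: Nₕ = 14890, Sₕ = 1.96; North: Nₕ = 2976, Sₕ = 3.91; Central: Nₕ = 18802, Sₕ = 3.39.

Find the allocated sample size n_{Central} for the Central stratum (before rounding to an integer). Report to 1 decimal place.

Neyman allocation: nₕ = n·NₕSₕ / Σⱼ NⱼSⱼ.
Σ NⱼSⱼ = 14890·1.96 + 2976·3.91 + 18802·3.39 = 104559.34.
n_{Central} = 434·18802·3.39 / 104559.34 = 264.6.

264.6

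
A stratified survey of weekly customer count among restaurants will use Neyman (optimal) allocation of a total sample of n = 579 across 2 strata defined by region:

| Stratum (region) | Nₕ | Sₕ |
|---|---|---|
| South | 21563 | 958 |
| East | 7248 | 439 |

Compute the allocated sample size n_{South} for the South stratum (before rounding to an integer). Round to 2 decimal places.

Neyman allocation: nₕ = n·NₕSₕ / Σⱼ NⱼSⱼ.
Σ NⱼSⱼ = 21563·958 + 7248·439 = 2.3839226 × 10^7.
n_{South} = 579·21563·958 / (2.3839226 × 10^7) = 501.72.

501.72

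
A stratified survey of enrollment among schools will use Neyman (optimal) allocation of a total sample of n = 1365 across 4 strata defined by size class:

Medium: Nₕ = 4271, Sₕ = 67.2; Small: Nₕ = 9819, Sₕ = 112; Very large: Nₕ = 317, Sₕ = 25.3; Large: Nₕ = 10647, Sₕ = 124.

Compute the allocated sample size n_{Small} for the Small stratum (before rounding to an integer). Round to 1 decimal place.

Neyman allocation: nₕ = n·NₕSₕ / Σⱼ NⱼSⱼ.
Σ NⱼSⱼ = 4271·67.2 + 9819·112 + 317·25.3 + 10647·124 = 2.7149873 × 10^6.
n_{Small} = 1365·9819·112 / (2.7149873 × 10^6) = 552.9.

552.9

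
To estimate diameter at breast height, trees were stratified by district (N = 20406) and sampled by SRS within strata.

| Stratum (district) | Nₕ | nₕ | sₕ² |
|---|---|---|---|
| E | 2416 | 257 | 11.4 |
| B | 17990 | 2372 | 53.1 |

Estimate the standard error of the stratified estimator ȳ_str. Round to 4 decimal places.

Var(ȳ_str) = Σₕ Wₕ²(1 − fₕ)sₕ²/nₕ with Wₕ = Nₕ/N, N = 20406.
E: Wₕ = 0.11839655; term = 0.11839655²·(1 − 0.10637417)·11.4/257 = 5.556554 × 10^-4.
B: Wₕ = 0.88160345; term = 0.88160345²·(1 − 0.13185103)·53.1/2372 = 0.015104997.
Sum = 0.015660652.
SE = √(0.015660652) = 0.1251.

0.1251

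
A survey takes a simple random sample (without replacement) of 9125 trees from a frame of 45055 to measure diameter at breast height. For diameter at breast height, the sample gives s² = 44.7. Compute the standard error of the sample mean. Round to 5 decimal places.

Under SRS without replacement, Var(ȳ) = (1 − f)·s²/n with f = n/N = 9125/45055 = 0.20253024.
Var(ȳ) = (1 − 0.20253024)·44.7/9125 = 0.79746976·0.0048986301 = 0.0039065094.
SE(ȳ) = √(0.0039065094) = 0.06250.

0.06250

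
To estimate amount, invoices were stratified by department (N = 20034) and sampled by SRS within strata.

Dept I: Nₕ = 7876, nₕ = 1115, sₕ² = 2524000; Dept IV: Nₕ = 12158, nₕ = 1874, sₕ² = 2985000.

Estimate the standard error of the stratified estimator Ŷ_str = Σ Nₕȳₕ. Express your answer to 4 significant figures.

565400

Var(Ŷ_str) = Σₕ Nₕ²(1 − fₕ)sₕ²/nₕ.
Dept I: 7876²·(1 − 1115/7876)·2524000/1115 = 1.2053998 × 10^11.
Dept IV: 12158²·(1 − 1874/12158)·2985000/1874 = 1.9915855 × 10^11.
Sum = 3.1969853 × 10^11.
SE = √(3.1969853 × 10^11) = 565400.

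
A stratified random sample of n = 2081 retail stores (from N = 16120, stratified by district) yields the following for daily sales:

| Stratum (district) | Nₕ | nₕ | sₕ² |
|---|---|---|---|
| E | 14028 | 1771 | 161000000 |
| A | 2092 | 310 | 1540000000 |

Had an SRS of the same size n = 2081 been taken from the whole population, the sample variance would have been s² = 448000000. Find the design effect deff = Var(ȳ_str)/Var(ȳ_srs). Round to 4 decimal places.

Var(ȳ_str) = Σ Wₕ²(1−fₕ)sₕ²/nₕ with Wₕ = Nₕ/16120:
  E: (14028/16120)²·(1−1771/14028)·161000000/1771 = 60152.985
  A: (2092/16120)²·(1−310/2092)·1540000000/310 = 71268.617
  → Var(ȳ_str) = 131421.6.
Var(ȳ_srs) = (1 − 2081/16120)·448000000/2081 = 187489.55.
deff = 131421.6 / 187489.55 = 0.7010.

0.7010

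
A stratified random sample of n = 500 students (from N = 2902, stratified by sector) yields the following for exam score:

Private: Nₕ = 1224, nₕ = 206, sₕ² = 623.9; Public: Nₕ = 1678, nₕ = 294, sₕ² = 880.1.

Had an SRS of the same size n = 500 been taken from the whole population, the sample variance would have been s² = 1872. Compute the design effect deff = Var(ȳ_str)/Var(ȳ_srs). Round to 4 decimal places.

0.4110

Var(ȳ_str) = Σ Wₕ²(1−fₕ)sₕ²/nₕ with Wₕ = Nₕ/2902:
  Private: (1224/2902)²·(1−206/1224)·623.9/206 = 0.44810743
  Public: (1678/2902)²·(1−294/1678)·880.1/294 = 0.8255016
  → Var(ȳ_str) = 1.273609.
Var(ȳ_srs) = (1 − 500/2902)·1872/500 = 3.0989276.
deff = 1.273609 / 3.0989276 = 0.4110.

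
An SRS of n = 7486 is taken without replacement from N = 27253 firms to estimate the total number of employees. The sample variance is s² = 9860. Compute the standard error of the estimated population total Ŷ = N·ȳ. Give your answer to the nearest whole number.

Var(Ŷ) = N²·Var(ȳ) = N²·(1 − n/N)·s²/n.
f = 7486/27253 = 0.27468536; Var(ȳ) = 0.72531464·9860/7486 = 0.95533027.
Var(Ŷ) = 27253² · 0.95533027 = 7.0954864 × 10^8.
SE(Ŷ) = √(7.0954864 × 10^8) = 26637.

26637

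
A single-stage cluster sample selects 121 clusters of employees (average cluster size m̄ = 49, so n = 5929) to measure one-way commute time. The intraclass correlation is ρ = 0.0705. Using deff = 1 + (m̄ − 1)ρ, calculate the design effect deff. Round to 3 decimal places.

4.384

deff = 1 + (49 − 1)·0.0705 = 1 + 3.384 = 4.384.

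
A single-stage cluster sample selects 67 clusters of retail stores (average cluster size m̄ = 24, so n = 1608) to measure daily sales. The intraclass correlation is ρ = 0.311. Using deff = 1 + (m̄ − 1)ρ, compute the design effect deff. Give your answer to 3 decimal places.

deff = 1 + (24 − 1)·0.311 = 1 + 7.153 = 8.153.

8.153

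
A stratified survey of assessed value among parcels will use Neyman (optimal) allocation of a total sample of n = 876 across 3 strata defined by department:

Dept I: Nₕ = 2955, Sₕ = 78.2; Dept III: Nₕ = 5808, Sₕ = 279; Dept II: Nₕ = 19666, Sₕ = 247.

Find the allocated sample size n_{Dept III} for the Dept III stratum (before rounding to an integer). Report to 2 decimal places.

Neyman allocation: nₕ = n·NₕSₕ / Σⱼ NⱼSⱼ.
Σ NⱼSⱼ = 2955·78.2 + 5808·279 + 19666·247 = 6.709015 × 10^6.
n_{Dept III} = 876·5808·279 / (6.709015 × 10^6) = 211.58.

211.58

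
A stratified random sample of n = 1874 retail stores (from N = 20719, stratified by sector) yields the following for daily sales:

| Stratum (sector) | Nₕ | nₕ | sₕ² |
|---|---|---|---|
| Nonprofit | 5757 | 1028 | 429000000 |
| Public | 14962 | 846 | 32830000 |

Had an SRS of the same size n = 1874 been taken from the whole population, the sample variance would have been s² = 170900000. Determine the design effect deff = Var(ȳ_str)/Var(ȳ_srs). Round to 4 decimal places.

0.5493

Var(ȳ_str) = Σ Wₕ²(1−fₕ)sₕ²/nₕ with Wₕ = Nₕ/20719:
  Nonprofit: (5757/20719)²·(1−1028/5757)·429000000/1028 = 26466.234
  Public: (14962/20719)²·(1−846/14962)·32830000/846 = 19092.563
  → Var(ȳ_str) = 45558.797.
Var(ȳ_srs) = (1 − 1874/20719)·170900000/1874 = 82946.837.
deff = 45558.797 / 82946.837 = 0.5493.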